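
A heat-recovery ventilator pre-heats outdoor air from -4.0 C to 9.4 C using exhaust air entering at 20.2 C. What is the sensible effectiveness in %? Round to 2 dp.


eff = (9.4-(-4.0))/(20.2-(-4.0))*100 = 55.37 %

55.37 %


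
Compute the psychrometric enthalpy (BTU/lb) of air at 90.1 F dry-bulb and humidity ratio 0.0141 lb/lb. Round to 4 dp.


h = 0.24*90.1 + 0.0141*(1061+0.444*90.1) = 37.1482 BTU/lb

37.1482 BTU/lb


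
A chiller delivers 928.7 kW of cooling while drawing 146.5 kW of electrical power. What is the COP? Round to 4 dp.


COP = 928.7 / 146.5 = 6.3392

6.3392


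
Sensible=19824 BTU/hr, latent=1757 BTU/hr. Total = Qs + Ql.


Qt = 19824 + 1757 = 21581 BTU/hr

21581 BTU/hr


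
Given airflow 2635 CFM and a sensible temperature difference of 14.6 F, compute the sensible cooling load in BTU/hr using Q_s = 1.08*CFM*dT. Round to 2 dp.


Q = 1.08 * 2635 * 14.6 = 41548.68 BTU/hr

41548.68 BTU/hr


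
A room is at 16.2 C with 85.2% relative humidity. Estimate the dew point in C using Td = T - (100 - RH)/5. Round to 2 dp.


Td = 16.2 - (100-85.2)/5 = 13.24 C

13.24 C


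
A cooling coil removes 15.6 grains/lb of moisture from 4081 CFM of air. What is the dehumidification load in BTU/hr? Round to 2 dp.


Q = 0.68 * 4081 * 15.6 = 43291.25 BTU/hr

43291.25 BTU/hr


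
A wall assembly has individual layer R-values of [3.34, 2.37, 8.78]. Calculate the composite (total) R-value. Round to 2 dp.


R_total = 3.34 + 2.37 + 8.78 = 14.49

14.49


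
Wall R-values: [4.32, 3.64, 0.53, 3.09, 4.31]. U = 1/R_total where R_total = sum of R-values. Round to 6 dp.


R_total = 4.32 + 3.64 + 0.53 + 3.09 + 4.31 = 15.89
U = 1/15.89 = 0.062933

0.062933


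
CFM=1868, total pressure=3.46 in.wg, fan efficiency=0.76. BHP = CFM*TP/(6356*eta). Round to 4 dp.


BHP = 1868 * 3.46 / (6356 * 0.76) = 1.3380 hp

1.3380 hp


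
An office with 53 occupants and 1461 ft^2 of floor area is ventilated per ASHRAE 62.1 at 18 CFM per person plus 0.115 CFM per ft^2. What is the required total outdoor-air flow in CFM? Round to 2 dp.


Total = 53*18 + 1461*0.115 = 1122.02 CFM

1122.02 CFM


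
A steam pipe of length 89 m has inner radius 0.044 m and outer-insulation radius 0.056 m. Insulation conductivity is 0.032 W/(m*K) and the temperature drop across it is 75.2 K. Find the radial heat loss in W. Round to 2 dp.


Q = 2*pi*0.032*89*75.2/ln(0.056/0.044) = 5579.93 W

5579.93 W


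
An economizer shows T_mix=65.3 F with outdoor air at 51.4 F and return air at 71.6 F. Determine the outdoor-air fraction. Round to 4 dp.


frac = (65.3 - 71.6) / (51.4 - 71.6) = 0.3119

0.3119


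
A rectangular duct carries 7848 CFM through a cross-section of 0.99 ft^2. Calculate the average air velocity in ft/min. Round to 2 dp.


V = 7848 / 0.99 = 7927.27 ft/min

7927.27 ft/min


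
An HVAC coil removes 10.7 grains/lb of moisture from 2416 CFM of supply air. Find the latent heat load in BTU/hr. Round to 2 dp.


Q = 0.68 * 2416 * 10.7 = 17578.82 BTU/hr

17578.82 BTU/hr


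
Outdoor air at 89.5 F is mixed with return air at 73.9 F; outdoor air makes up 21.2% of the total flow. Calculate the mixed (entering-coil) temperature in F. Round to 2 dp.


T_mix = 73.9 + (21.2/100)*(89.5-73.9) = 77.21 F

77.21 F


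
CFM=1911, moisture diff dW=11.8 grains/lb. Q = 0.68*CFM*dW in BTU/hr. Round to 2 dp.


Q = 0.68 * 1911 * 11.8 = 15333.86 BTU/hr

15333.86 BTU/hr


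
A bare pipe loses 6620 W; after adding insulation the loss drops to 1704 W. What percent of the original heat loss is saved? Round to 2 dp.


Savings = ((6620-1704)/6620)*100 = 74.26 %

74.26 %


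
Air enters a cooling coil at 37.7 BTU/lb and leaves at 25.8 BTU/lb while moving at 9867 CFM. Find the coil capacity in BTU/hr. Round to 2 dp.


Q = 4.5 * 9867 * (37.7 - 25.8) = 528377.85 BTU/hr

528377.85 BTU/hr


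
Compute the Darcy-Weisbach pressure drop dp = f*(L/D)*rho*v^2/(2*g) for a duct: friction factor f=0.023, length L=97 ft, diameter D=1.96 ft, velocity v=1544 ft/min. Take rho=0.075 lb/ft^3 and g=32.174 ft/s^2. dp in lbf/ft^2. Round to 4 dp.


v_fps = 1544/60 = 25.7333 ft/s
dp = 0.023*(97/1.96)*0.075*25.7333^2/(2*32.174) = 0.8785 lbf/ft^2

0.8785 lbf/ft^2


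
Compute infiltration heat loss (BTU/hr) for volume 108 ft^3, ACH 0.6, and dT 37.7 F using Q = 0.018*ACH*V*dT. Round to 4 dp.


Q = 0.018 * 0.6 * 108 * 37.7 = 43.9733 BTU/hr

43.9733 BTU/hr


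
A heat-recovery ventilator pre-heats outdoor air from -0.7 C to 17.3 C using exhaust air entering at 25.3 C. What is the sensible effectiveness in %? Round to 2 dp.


eff = (17.3-(-0.7))/(25.3-(-0.7))*100 = 69.23 %

69.23 %


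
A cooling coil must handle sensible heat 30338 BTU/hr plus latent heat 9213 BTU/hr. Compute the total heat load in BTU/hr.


Qt = 30338 + 9213 = 39551 BTU/hr

39551 BTU/hr


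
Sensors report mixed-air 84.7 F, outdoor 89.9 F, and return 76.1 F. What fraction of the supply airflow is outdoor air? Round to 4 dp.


frac = (84.7 - 76.1) / (89.9 - 76.1) = 0.6232

0.6232


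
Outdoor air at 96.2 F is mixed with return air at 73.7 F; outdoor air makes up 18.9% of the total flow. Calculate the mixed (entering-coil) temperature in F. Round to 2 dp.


T_mix = 73.7 + (18.9/100)*(96.2-73.7) = 77.95 F

77.95 F


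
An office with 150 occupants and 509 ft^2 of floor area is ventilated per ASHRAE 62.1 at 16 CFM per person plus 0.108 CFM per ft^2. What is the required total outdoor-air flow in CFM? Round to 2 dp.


Total = 150*16 + 509*0.108 = 2454.97 CFM

2454.97 CFM


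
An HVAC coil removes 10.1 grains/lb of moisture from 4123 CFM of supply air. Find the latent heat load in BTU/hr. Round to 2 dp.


Q = 0.68 * 4123 * 10.1 = 28316.76 BTU/hr

28316.76 BTU/hr


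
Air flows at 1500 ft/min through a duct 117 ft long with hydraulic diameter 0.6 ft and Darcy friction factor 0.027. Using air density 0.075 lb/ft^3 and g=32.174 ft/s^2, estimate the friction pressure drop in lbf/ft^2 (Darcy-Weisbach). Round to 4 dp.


v_fps = 1500/60 = 25.0 ft/s
dp = 0.027*(117/0.6)*0.075*25.0^2/(2*32.174) = 3.8353 lbf/ft^2

3.8353 lbf/ft^2


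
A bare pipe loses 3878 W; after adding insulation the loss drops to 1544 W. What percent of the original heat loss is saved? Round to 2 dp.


Savings = ((3878-1544)/3878)*100 = 60.19 %

60.19 %


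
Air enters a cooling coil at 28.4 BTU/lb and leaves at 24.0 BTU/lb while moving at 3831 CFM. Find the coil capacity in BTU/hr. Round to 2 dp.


Q = 4.5 * 3831 * (28.4 - 24.0) = 75853.80 BTU/hr

75853.80 BTU/hr


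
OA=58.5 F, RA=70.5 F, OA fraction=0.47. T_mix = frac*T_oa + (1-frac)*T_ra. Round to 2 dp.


T_mix = 0.47*58.5 + 0.53*70.5 = 64.86 F

64.86 F


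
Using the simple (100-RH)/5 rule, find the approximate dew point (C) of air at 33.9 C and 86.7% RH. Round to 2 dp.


Td = 33.9 - (100-86.7)/5 = 31.24 C

31.24 C


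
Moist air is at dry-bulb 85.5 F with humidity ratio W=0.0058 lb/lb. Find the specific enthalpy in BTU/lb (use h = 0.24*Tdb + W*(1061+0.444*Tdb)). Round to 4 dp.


h = 0.24*85.5 + 0.0058*(1061+0.444*85.5) = 26.8940 BTU/lb

26.8940 BTU/lb


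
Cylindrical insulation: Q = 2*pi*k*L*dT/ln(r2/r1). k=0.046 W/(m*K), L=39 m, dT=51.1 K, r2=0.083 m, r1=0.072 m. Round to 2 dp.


Q = 2*pi*0.046*39*51.1/ln(0.083/0.072) = 4051.37 W

4051.37 W


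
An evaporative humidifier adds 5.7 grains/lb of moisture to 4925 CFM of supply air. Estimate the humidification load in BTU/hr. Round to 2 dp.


Q = 0.68 * 4925 * 5.7 = 19089.30 BTU/hr

19089.30 BTU/hr


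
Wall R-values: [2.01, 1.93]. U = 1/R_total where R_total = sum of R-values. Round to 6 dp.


R_total = 2.01 + 1.93 = 3.94
U = 1/3.94 = 0.253807

0.253807


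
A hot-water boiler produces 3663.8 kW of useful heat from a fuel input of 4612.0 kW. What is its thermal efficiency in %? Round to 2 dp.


eta = (3663.8/4612.0)*100 = 79.44 %

79.44 %


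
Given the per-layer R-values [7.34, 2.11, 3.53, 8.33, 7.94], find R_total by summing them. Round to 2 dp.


R_total = 7.34 + 2.11 + 3.53 + 8.33 + 7.94 = 29.25

29.25


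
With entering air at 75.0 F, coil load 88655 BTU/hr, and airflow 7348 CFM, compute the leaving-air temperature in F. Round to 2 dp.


dT = 88655/(1.08*7348) = 11.1715
T_leave = 75.0 - 11.1715 = 63.83 F

63.83 F


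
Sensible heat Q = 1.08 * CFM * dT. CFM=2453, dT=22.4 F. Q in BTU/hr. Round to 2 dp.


Q = 1.08 * 2453 * 22.4 = 59342.98 BTU/hr

59342.98 BTU/hr


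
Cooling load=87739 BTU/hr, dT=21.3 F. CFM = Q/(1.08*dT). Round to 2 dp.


CFM = 87739 / (1.08 * 21.3) = 3814.08

3814.08 CFM


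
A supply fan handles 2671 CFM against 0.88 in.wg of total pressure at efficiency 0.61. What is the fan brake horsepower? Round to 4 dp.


BHP = 2671 * 0.88 / (6356 * 0.61) = 0.6062 hp

0.6062 hp


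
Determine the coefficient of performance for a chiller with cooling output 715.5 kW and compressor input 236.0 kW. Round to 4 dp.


COP = 715.5 / 236.0 = 3.0318

3.0318


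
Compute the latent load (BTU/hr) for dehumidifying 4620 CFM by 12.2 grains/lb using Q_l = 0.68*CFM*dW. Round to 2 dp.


Q = 0.68 * 4620 * 12.2 = 38327.52 BTU/hr

38327.52 BTU/hr


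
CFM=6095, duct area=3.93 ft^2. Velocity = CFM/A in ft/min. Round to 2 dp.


V = 6095 / 3.93 = 1550.89 ft/min

1550.89 ft/min


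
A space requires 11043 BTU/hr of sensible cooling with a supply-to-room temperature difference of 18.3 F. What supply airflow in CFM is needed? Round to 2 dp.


CFM = 11043 / (1.08 * 18.3) = 558.74

558.74 CFM


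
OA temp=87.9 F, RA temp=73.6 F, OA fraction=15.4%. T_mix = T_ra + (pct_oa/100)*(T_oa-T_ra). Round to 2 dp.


T_mix = 73.6 + (15.4/100)*(87.9-73.6) = 75.80 F

75.80 F


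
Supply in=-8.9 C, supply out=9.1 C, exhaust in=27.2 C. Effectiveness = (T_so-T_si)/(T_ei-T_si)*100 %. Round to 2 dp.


eff = (9.1-(-8.9))/(27.2-(-8.9))*100 = 49.86 %

49.86 %


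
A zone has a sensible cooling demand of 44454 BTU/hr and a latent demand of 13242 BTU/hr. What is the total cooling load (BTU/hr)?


Qt = 44454 + 13242 = 57696 BTU/hr

57696 BTU/hr


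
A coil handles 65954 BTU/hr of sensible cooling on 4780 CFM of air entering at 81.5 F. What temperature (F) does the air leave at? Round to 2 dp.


dT = 65954/(1.08*4780) = 12.7758
T_leave = 81.5 - 12.7758 = 68.72 F

68.72 F


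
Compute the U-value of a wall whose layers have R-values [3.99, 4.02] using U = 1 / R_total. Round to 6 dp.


R_total = 3.99 + 4.02 = 8.01
U = 1/8.01 = 0.124844

0.124844


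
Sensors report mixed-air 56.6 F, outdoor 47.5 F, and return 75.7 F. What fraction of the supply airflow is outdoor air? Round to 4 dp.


frac = (56.6 - 75.7) / (47.5 - 75.7) = 0.6773

0.6773


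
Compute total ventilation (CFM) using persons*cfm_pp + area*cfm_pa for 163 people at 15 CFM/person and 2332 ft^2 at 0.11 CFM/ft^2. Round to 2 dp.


Total = 163*15 + 2332*0.11 = 2701.52 CFM

2701.52 CFM


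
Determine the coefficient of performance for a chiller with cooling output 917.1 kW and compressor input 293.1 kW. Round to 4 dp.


COP = 917.1 / 293.1 = 3.1290

3.1290


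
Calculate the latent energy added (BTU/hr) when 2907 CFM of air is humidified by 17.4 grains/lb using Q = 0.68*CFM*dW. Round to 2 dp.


Q = 0.68 * 2907 * 17.4 = 34395.62 BTU/hr

34395.62 BTU/hr


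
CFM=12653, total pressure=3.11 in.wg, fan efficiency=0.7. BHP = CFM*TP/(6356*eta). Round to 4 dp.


BHP = 12653 * 3.11 / (6356 * 0.7) = 8.8445 hp

8.8445 hp


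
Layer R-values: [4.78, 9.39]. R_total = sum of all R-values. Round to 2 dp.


R_total = 4.78 + 9.39 = 14.17

14.17


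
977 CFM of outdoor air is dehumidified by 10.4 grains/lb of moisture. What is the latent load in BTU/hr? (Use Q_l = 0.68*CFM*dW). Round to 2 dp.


Q = 0.68 * 977 * 10.4 = 6909.34 BTU/hr

6909.34 BTU/hr


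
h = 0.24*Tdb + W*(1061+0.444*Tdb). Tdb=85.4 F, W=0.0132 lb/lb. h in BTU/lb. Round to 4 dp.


h = 0.24*85.4 + 0.0132*(1061+0.444*85.4) = 35.0017 BTU/lb

35.0017 BTU/lb


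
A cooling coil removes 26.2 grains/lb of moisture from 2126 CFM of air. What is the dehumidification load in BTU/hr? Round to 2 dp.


Q = 0.68 * 2126 * 26.2 = 37876.82 BTU/hr

37876.82 BTU/hr


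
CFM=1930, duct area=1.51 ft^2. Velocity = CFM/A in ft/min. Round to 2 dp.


V = 1930 / 1.51 = 1278.15 ft/min

1278.15 ft/min


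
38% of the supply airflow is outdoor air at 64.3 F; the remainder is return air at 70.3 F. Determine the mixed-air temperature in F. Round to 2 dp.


T_mix = 0.38*64.3 + 0.62*70.3 = 68.02 F

68.02 F


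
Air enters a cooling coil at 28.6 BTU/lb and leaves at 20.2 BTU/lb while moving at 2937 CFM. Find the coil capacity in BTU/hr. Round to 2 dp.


Q = 4.5 * 2937 * (28.6 - 20.2) = 111018.60 BTU/hr

111018.60 BTU/hr


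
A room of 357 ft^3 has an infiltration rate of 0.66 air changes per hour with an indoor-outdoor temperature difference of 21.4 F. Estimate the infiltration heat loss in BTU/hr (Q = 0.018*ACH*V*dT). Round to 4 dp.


Q = 0.018 * 0.66 * 357 * 21.4 = 90.7608 BTU/hr

90.7608 BTU/hr


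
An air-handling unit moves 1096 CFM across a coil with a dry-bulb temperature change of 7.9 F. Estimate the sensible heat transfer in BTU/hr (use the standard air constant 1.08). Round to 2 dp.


Q = 1.08 * 1096 * 7.9 = 9351.07 BTU/hr

9351.07 BTU/hr


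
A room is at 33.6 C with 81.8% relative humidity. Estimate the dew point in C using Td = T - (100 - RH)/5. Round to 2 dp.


Td = 33.6 - (100-81.8)/5 = 29.96 C

29.96 C


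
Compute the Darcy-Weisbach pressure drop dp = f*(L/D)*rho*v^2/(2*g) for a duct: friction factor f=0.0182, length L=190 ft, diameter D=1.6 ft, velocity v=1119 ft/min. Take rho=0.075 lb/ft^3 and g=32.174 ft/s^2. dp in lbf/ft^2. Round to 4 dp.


v_fps = 1119/60 = 18.65 ft/s
dp = 0.0182*(190/1.6)*0.075*18.65^2/(2*32.174) = 0.8762 lbf/ft^2

0.8762 lbf/ft^2


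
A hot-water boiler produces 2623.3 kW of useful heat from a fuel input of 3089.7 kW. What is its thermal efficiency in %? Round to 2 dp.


eta = (2623.3/3089.7)*100 = 84.90 %

84.90 %


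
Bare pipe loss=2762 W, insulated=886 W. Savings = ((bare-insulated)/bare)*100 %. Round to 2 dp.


Savings = ((2762-886)/2762)*100 = 67.92 %

67.92 %


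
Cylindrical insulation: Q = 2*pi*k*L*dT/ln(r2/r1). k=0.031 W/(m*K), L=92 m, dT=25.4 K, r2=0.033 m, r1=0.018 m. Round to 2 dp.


Q = 2*pi*0.031*92*25.4/ln(0.033/0.018) = 750.92 W

750.92 W


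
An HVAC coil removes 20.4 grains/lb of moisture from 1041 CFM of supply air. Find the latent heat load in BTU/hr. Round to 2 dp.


Q = 0.68 * 1041 * 20.4 = 14440.75 BTU/hr

14440.75 BTU/hr


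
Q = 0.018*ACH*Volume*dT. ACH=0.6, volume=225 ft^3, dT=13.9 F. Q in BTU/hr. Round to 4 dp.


Q = 0.018 * 0.6 * 225 * 13.9 = 33.7770 BTU/hr

33.7770 BTU/hr


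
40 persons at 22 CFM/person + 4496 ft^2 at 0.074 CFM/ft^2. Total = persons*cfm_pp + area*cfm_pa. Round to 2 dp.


Total = 40*22 + 4496*0.074 = 1212.70 CFM

1212.70 CFM


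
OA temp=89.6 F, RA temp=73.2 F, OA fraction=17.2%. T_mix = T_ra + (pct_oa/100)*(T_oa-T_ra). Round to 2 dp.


T_mix = 73.2 + (17.2/100)*(89.6-73.2) = 76.02 F

76.02 F


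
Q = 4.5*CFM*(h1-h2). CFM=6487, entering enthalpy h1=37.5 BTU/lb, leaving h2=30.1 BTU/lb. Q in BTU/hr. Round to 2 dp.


Q = 4.5 * 6487 * (37.5 - 30.1) = 216017.10 BTU/hr

216017.10 BTU/hr


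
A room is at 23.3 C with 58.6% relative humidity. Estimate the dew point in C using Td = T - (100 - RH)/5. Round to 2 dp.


Td = 23.3 - (100-58.6)/5 = 15.02 C

15.02 C


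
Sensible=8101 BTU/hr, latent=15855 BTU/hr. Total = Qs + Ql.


Qt = 8101 + 15855 = 23956 BTU/hr

23956 BTU/hr


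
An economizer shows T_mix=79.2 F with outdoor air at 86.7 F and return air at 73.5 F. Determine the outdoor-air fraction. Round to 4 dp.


frac = (79.2 - 73.5) / (86.7 - 73.5) = 0.4318

0.4318


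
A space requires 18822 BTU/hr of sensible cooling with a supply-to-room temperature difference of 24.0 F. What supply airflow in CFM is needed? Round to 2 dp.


CFM = 18822 / (1.08 * 24.0) = 726.16

726.16 CFM


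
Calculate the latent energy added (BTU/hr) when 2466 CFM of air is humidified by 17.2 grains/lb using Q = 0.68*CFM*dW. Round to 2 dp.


Q = 0.68 * 2466 * 17.2 = 28842.34 BTU/hr

28842.34 BTU/hr


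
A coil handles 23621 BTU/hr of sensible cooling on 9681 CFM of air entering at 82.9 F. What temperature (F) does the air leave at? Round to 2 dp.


dT = 23621/(1.08*9681) = 2.2592
T_leave = 82.9 - 2.2592 = 80.64 F

80.64 F


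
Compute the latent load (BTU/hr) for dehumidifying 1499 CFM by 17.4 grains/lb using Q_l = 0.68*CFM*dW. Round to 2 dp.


Q = 0.68 * 1499 * 17.4 = 17736.17 BTU/hr

17736.17 BTU/hr


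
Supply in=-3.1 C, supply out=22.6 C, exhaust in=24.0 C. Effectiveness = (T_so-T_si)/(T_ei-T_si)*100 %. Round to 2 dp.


eff = (22.6-(-3.1))/(24.0-(-3.1))*100 = 94.83 %

94.83 %


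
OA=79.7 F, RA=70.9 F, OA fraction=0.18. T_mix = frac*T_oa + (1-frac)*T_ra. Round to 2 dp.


T_mix = 0.18*79.7 + 0.82*70.9 = 72.48 F

72.48 F


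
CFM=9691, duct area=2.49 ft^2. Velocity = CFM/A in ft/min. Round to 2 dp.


V = 9691 / 2.49 = 3891.97 ft/min

3891.97 ft/min


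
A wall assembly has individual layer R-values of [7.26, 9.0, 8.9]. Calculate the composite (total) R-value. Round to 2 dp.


R_total = 7.26 + 9.0 + 8.9 = 25.16

25.16


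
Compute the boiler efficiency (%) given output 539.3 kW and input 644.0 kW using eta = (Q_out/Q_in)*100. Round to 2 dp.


eta = (539.3/644.0)*100 = 83.74 %

83.74 %


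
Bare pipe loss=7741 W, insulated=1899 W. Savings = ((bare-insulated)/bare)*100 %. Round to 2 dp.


Savings = ((7741-1899)/7741)*100 = 75.47 %

75.47 %


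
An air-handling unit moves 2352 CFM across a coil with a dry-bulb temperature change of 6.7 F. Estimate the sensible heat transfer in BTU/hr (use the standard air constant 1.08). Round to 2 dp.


Q = 1.08 * 2352 * 6.7 = 17019.07 BTU/hr

17019.07 BTU/hr


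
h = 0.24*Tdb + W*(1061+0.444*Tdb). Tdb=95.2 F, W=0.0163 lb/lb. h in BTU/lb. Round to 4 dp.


h = 0.24*95.2 + 0.0163*(1061+0.444*95.2) = 40.8313 BTU/lb

40.8313 BTU/lb


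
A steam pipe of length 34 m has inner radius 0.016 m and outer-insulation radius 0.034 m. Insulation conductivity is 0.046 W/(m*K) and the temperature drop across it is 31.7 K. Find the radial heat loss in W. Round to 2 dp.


Q = 2*pi*0.046*34*31.7/ln(0.034/0.016) = 413.27 W

413.27 W


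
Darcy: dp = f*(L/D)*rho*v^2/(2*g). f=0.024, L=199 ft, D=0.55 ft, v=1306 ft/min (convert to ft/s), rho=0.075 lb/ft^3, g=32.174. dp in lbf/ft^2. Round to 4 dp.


v_fps = 1306/60 = 21.7667 ft/s
dp = 0.024*(199/0.55)*0.075*21.7667^2/(2*32.174) = 4.7953 lbf/ft^2

4.7953 lbf/ft^2


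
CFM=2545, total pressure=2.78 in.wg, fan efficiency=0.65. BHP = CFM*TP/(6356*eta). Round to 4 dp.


BHP = 2545 * 2.78 / (6356 * 0.65) = 1.7125 hp

1.7125 hp


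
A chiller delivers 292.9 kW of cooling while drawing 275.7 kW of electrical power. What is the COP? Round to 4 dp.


COP = 292.9 / 275.7 = 1.0624

1.0624


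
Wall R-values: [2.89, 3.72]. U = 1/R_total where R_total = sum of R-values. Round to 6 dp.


R_total = 2.89 + 3.72 = 6.61
U = 1/6.61 = 0.151286

0.151286


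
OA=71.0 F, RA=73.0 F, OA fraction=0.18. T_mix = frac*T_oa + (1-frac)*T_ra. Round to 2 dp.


T_mix = 0.18*71.0 + 0.82*73.0 = 72.64 F

72.64 F


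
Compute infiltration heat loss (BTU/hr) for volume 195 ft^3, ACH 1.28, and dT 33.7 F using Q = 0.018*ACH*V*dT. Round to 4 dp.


Q = 0.018 * 1.28 * 195 * 33.7 = 151.4074 BTU/hr

151.4074 BTU/hr


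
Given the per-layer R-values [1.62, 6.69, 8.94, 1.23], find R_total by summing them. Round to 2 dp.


R_total = 1.62 + 6.69 + 8.94 + 1.23 = 18.48

18.48


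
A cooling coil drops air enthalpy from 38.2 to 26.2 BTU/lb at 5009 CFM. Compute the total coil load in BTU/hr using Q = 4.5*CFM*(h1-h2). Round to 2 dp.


Q = 4.5 * 5009 * (38.2 - 26.2) = 270486.00 BTU/hr

270486.00 BTU/hr


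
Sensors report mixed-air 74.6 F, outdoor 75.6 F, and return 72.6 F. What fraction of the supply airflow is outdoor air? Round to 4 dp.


frac = (74.6 - 72.6) / (75.6 - 72.6) = 0.6667

0.6667


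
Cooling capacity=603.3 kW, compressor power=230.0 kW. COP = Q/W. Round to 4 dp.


COP = 603.3 / 230.0 = 2.6230

2.6230


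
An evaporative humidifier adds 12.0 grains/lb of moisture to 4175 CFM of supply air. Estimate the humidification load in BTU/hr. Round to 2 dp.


Q = 0.68 * 4175 * 12.0 = 34068.00 BTU/hr

34068.00 BTU/hr


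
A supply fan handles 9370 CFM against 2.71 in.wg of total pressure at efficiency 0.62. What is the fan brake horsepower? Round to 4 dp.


BHP = 9370 * 2.71 / (6356 * 0.62) = 6.4437 hp

6.4437 hp


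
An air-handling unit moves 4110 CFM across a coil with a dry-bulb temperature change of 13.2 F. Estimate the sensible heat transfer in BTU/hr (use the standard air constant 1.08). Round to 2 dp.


Q = 1.08 * 4110 * 13.2 = 58592.16 BTU/hr

58592.16 BTU/hr


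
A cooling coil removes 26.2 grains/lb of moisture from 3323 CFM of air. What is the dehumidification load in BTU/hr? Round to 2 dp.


Q = 0.68 * 3323 * 26.2 = 59202.57 BTU/hr

59202.57 BTU/hr


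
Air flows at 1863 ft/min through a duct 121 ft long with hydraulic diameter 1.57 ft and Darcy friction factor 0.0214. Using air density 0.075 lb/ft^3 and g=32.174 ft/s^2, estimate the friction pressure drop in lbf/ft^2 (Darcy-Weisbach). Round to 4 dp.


v_fps = 1863/60 = 31.05 ft/s
dp = 0.0214*(121/1.57)*0.075*31.05^2/(2*32.174) = 1.8533 lbf/ft^2

1.8533 lbf/ft^2


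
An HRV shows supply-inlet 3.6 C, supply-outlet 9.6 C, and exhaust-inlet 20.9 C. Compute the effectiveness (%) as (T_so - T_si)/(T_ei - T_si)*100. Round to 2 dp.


eff = (9.6-3.6)/(20.9-3.6)*100 = 34.68 %

34.68 %


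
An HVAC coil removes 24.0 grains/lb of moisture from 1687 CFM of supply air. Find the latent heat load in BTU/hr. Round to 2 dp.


Q = 0.68 * 1687 * 24.0 = 27531.84 BTU/hr

27531.84 BTU/hr


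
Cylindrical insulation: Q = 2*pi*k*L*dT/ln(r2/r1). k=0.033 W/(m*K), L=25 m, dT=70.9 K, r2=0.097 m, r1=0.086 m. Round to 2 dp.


Q = 2*pi*0.033*25*70.9/ln(0.097/0.086) = 3053.41 W

3053.41 W


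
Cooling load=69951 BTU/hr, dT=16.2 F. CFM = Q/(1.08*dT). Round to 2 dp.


CFM = 69951 / (1.08 * 16.2) = 3998.11

3998.11 CFM


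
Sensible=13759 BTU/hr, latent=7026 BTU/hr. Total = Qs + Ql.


Qt = 13759 + 7026 = 20785 BTU/hr

20785 BTU/hr


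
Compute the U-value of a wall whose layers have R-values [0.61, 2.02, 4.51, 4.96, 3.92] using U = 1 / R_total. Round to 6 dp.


R_total = 0.61 + 2.02 + 4.51 + 4.96 + 3.92 = 16.02
U = 1/16.02 = 0.062422

0.062422


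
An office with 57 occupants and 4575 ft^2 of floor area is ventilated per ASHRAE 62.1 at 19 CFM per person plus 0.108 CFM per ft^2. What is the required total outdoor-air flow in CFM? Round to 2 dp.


Total = 57*19 + 4575*0.108 = 1577.10 CFM

1577.10 CFM


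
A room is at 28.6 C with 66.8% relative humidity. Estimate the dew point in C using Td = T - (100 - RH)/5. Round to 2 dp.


Td = 28.6 - (100-66.8)/5 = 21.96 C

21.96 C


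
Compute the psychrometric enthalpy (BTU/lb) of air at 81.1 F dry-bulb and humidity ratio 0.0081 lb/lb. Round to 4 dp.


h = 0.24*81.1 + 0.0081*(1061+0.444*81.1) = 28.3498 BTU/lb

28.3498 BTU/lb


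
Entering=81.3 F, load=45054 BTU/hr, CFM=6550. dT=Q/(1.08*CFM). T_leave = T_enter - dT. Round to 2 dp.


dT = 45054/(1.08*6550) = 6.3690
T_leave = 81.3 - 6.3690 = 74.93 F

74.93 F


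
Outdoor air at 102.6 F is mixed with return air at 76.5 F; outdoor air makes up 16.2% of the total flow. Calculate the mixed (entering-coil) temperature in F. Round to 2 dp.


T_mix = 76.5 + (16.2/100)*(102.6-76.5) = 80.73 F

80.73 F


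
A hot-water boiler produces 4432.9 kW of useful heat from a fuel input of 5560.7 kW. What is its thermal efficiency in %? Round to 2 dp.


eta = (4432.9/5560.7)*100 = 79.72 %

79.72 %


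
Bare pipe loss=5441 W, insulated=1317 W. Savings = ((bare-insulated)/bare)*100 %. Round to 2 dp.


Savings = ((5441-1317)/5441)*100 = 75.79 %

75.79 %


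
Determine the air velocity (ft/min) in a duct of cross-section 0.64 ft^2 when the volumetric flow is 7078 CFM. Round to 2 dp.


V = 7078 / 0.64 = 11059.38 ft/min

11059.38 ft/min


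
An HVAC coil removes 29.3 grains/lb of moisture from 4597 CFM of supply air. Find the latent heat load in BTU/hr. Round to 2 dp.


Q = 0.68 * 4597 * 29.3 = 91590.63 BTU/hr

91590.63 BTU/hr


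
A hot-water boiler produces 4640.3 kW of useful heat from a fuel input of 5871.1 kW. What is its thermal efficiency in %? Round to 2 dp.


eta = (4640.3/5871.1)*100 = 79.04 %

79.04 %


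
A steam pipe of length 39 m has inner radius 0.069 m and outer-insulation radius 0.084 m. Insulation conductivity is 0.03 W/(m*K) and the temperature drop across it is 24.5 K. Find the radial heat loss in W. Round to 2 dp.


Q = 2*pi*0.03*39*24.5/ln(0.084/0.069) = 915.60 W

915.60 W


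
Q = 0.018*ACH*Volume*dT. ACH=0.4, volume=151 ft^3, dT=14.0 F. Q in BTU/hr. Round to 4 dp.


Q = 0.018 * 0.4 * 151 * 14.0 = 15.2208 BTU/hr

15.2208 BTU/hr


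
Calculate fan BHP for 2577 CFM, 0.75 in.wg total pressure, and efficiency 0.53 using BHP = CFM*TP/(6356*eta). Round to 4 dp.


BHP = 2577 * 0.75 / (6356 * 0.53) = 0.5737 hp

0.5737 hp


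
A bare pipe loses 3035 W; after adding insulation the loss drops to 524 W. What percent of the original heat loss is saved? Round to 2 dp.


Savings = ((3035-524)/3035)*100 = 82.73 %

82.73 %


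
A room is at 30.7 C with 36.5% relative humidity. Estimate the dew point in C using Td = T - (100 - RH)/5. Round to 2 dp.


Td = 30.7 - (100-36.5)/5 = 18.00 C

18.00 C


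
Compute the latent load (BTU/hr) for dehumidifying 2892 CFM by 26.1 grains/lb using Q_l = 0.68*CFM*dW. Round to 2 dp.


Q = 0.68 * 2892 * 26.1 = 51327.22 BTU/hr

51327.22 BTU/hr


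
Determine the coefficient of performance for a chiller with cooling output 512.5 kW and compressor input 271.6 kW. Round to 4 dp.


COP = 512.5 / 271.6 = 1.8870

1.8870


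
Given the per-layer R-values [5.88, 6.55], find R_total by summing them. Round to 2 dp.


R_total = 5.88 + 6.55 = 12.43

12.43


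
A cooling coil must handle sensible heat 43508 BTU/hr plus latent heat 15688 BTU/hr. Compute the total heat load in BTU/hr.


Qt = 43508 + 15688 = 59196 BTU/hr

59196 BTU/hr


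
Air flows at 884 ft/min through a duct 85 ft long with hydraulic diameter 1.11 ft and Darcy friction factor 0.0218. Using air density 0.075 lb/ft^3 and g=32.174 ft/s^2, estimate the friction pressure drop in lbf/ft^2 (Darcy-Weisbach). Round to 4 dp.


v_fps = 884/60 = 14.7333 ft/s
dp = 0.0218*(85/1.11)*0.075*14.7333^2/(2*32.174) = 0.4224 lbf/ft^2

0.4224 lbf/ft^2


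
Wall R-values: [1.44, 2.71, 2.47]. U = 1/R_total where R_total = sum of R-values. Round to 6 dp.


R_total = 1.44 + 2.71 + 2.47 = 6.62
U = 1/6.62 = 0.151057

0.151057


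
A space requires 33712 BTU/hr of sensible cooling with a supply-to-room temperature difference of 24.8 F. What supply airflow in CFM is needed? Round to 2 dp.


CFM = 33712 / (1.08 * 24.8) = 1258.66

1258.66 CFM


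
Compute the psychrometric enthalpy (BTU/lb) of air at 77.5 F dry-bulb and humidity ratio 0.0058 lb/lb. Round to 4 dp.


h = 0.24*77.5 + 0.0058*(1061+0.444*77.5) = 24.9534 BTU/lb

24.9534 BTU/lb


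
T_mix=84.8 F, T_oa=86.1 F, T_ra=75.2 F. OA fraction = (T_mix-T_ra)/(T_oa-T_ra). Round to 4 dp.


frac = (84.8 - 75.2) / (86.1 - 75.2) = 0.8807

0.8807


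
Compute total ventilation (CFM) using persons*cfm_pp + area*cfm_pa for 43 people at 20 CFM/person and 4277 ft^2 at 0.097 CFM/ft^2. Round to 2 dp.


Total = 43*20 + 4277*0.097 = 1274.87 CFM

1274.87 CFM


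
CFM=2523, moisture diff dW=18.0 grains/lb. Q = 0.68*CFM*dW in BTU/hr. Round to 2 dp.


Q = 0.68 * 2523 * 18.0 = 30881.52 BTU/hr

30881.52 BTU/hr


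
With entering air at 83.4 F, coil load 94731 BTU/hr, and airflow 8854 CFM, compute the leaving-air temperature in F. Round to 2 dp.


dT = 94731/(1.08*8854) = 9.9067
T_leave = 83.4 - 9.9067 = 73.49 F

73.49 F


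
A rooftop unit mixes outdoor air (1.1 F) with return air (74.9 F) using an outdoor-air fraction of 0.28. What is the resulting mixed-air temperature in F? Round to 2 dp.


T_mix = 0.28*1.1 + 0.72*74.9 = 54.24 F

54.24 F


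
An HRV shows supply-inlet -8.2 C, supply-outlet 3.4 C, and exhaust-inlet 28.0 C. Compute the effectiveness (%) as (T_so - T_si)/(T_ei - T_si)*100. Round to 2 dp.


eff = (3.4-(-8.2))/(28.0-(-8.2))*100 = 32.04 %

32.04 %


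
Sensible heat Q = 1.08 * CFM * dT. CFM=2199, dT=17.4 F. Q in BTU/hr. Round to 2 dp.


Q = 1.08 * 2199 * 17.4 = 41323.61 BTU/hr

41323.61 BTU/hr


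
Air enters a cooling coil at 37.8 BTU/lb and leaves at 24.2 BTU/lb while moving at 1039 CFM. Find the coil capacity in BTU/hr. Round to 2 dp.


Q = 4.5 * 1039 * (37.8 - 24.2) = 63586.80 BTU/hr

63586.80 BTU/hr


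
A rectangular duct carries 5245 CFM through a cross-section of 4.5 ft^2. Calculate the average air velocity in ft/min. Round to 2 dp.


V = 5245 / 4.5 = 1165.56 ft/min

1165.56 ft/min


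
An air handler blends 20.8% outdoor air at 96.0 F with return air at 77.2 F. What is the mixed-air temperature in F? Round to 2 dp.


T_mix = 77.2 + (20.8/100)*(96.0-77.2) = 81.11 F

81.11 F


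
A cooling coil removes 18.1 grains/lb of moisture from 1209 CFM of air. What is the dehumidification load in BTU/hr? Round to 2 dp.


Q = 0.68 * 1209 * 18.1 = 14880.37 BTU/hr

14880.37 BTU/hr


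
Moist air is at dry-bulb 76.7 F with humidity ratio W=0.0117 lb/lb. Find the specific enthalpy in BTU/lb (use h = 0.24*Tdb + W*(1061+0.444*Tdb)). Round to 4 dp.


h = 0.24*76.7 + 0.0117*(1061+0.444*76.7) = 31.2201 BTU/lb

31.2201 BTU/lb


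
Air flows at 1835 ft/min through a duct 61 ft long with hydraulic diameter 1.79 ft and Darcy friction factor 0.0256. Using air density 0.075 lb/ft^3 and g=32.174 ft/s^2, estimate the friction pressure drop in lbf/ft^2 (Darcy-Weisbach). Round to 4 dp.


v_fps = 1835/60 = 30.5833 ft/s
dp = 0.0256*(61/1.79)*0.075*30.5833^2/(2*32.174) = 0.9511 lbf/ft^2

0.9511 lbf/ft^2


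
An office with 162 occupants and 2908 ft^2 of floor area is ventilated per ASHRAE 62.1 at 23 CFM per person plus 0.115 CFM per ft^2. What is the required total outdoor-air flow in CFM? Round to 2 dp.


Total = 162*23 + 2908*0.115 = 4060.42 CFM

4060.42 CFM


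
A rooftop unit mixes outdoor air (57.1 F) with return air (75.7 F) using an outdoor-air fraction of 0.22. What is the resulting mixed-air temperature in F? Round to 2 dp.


T_mix = 0.22*57.1 + 0.78*75.7 = 71.61 F

71.61 F


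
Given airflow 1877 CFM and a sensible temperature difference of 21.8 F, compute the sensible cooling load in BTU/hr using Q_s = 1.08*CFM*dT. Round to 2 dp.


Q = 1.08 * 1877 * 21.8 = 44192.09 BTU/hr

44192.09 BTU/hr


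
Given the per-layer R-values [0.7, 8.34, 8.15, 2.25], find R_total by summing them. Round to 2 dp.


R_total = 0.7 + 8.34 + 8.15 + 2.25 = 19.44

19.44


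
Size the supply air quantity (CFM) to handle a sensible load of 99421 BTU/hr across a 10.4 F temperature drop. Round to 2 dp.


CFM = 99421 / (1.08 * 10.4) = 8851.58

8851.58 CFM


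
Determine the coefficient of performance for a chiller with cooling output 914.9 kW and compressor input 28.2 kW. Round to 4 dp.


COP = 914.9 / 28.2 = 32.4433

32.4433


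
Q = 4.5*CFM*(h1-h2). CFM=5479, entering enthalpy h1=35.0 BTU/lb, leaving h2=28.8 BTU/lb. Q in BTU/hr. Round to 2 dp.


Q = 4.5 * 5479 * (35.0 - 28.8) = 152864.10 BTU/hr

152864.10 BTU/hr


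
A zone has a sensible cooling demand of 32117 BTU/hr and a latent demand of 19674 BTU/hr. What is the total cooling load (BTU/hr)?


Qt = 32117 + 19674 = 51791 BTU/hr

51791 BTU/hr


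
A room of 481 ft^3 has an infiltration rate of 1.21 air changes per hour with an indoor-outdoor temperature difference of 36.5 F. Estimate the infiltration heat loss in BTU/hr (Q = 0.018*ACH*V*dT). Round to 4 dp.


Q = 0.018 * 1.21 * 481 * 36.5 = 382.3806 BTU/hr

382.3806 BTU/hr


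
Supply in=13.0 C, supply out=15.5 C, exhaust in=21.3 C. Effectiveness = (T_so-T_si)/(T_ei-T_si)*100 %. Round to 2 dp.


eff = (15.5-13.0)/(21.3-13.0)*100 = 30.12 %

30.12 %


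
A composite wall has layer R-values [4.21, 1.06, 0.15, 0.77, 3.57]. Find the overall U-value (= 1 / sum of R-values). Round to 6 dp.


R_total = 4.21 + 1.06 + 0.15 + 0.77 + 3.57 = 9.76
U = 1/9.76 = 0.102459

0.102459


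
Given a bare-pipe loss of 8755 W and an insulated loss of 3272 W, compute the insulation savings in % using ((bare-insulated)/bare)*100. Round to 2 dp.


Savings = ((8755-3272)/8755)*100 = 62.63 %

62.63 %


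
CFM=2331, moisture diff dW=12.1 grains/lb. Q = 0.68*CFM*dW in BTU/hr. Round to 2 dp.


Q = 0.68 * 2331 * 12.1 = 19179.47 BTU/hr

19179.47 BTU/hr


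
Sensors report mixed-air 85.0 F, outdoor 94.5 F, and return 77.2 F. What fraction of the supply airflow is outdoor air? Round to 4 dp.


frac = (85.0 - 77.2) / (94.5 - 77.2) = 0.4509

0.4509


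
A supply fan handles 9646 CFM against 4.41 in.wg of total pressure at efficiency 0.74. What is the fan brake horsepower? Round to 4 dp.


BHP = 9646 * 4.41 / (6356 * 0.74) = 9.0442 hp

9.0442 hp


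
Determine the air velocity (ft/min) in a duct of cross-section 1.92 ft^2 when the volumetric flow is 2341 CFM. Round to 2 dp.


V = 2341 / 1.92 = 1219.27 ft/min

1219.27 ft/min


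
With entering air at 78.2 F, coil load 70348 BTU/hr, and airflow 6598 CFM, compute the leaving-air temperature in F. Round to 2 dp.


dT = 70348/(1.08*6598) = 9.8722
T_leave = 78.2 - 9.8722 = 68.33 F

68.33 F


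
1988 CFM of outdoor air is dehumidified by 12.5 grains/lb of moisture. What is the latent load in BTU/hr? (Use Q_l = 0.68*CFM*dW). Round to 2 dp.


Q = 0.68 * 1988 * 12.5 = 16898.00 BTU/hr

16898.00 BTU/hr


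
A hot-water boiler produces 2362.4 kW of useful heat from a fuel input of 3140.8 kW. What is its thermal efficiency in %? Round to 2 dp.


eta = (2362.4/3140.8)*100 = 75.22 %

75.22 %


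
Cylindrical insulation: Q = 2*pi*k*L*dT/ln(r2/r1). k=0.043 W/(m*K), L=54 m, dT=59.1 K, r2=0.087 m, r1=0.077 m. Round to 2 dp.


Q = 2*pi*0.043*54*59.1/ln(0.087/0.077) = 7061.62 W

7061.62 W


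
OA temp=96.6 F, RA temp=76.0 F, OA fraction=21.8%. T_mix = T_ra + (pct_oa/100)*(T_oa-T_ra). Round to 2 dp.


T_mix = 76.0 + (21.8/100)*(96.6-76.0) = 80.49 F

80.49 F


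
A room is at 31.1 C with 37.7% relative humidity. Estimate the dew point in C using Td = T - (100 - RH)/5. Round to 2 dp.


Td = 31.1 - (100-37.7)/5 = 18.64 C

18.64 C


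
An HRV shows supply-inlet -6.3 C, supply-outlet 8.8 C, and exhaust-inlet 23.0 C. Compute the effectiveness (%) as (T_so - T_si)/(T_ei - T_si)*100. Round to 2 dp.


eff = (8.8-(-6.3))/(23.0-(-6.3))*100 = 51.54 %

51.54 %


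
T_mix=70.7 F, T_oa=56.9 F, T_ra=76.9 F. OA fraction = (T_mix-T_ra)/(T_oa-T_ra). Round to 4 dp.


frac = (70.7 - 76.9) / (56.9 - 76.9) = 0.3100

0.3100


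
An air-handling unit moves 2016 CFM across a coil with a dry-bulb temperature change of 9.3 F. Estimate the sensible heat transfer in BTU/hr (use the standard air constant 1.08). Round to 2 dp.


Q = 1.08 * 2016 * 9.3 = 20248.70 BTU/hr

20248.70 BTU/hr


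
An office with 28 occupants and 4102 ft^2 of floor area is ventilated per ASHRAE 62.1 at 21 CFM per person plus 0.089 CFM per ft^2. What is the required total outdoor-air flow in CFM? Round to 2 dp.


Total = 28*21 + 4102*0.089 = 953.08 CFM

953.08 CFM


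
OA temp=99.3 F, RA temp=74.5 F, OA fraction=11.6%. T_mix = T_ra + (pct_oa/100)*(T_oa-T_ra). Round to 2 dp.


T_mix = 74.5 + (11.6/100)*(99.3-74.5) = 77.38 F

77.38 F


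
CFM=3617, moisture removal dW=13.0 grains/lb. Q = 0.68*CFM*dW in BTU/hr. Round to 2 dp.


Q = 0.68 * 3617 * 13.0 = 31974.28 BTU/hr

31974.28 BTU/hr


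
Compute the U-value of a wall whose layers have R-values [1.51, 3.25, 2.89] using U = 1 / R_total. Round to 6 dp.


R_total = 1.51 + 3.25 + 2.89 = 7.65
U = 1/7.65 = 0.130719

0.130719


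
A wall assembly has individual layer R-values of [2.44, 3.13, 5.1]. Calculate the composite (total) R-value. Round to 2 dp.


R_total = 2.44 + 3.13 + 5.1 = 10.67

10.67


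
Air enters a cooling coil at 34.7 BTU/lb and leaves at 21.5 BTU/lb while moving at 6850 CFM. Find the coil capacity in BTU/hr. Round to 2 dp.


Q = 4.5 * 6850 * (34.7 - 21.5) = 406890.00 BTU/hr

406890.00 BTU/hr


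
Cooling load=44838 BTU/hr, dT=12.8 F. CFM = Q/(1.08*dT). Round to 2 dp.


CFM = 44838 / (1.08 * 12.8) = 3243.49

3243.49 CFM


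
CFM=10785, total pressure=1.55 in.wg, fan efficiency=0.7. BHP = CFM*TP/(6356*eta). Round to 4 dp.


BHP = 10785 * 1.55 / (6356 * 0.7) = 3.7572 hp

3.7572 hp


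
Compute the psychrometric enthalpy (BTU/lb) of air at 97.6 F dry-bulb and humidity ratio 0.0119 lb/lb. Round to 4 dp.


h = 0.24*97.6 + 0.0119*(1061+0.444*97.6) = 36.5656 BTU/lb

36.5656 BTU/lb


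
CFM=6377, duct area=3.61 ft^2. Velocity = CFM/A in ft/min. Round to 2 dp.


V = 6377 / 3.61 = 1766.48 ft/min

1766.48 ft/min


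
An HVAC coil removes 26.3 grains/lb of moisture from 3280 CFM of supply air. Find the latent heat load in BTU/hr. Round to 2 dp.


Q = 0.68 * 3280 * 26.3 = 58659.52 BTU/hr

58659.52 BTU/hr


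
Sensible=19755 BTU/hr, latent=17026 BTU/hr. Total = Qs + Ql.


Qt = 19755 + 17026 = 36781 BTU/hr

36781 BTU/hr


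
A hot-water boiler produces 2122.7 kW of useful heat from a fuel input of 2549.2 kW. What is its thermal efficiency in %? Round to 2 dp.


eta = (2122.7/2549.2)*100 = 83.27 %

83.27 %


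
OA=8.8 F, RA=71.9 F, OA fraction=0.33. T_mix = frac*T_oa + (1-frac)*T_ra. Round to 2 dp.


T_mix = 0.33*8.8 + 0.67*71.9 = 51.08 F

51.08 F


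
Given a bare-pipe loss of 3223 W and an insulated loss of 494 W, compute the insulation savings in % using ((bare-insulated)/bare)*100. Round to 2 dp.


Savings = ((3223-494)/3223)*100 = 84.67 %

84.67 %


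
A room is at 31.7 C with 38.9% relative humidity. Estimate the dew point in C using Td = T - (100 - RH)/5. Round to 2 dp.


Td = 31.7 - (100-38.9)/5 = 19.48 C

19.48 C


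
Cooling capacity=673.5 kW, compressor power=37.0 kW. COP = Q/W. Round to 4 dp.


COP = 673.5 / 37.0 = 18.2027

18.2027


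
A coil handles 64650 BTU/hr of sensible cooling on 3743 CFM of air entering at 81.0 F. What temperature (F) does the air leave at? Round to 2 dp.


dT = 64650/(1.08*3743) = 15.9928
T_leave = 81.0 - 15.9928 = 65.01 F

65.01 F


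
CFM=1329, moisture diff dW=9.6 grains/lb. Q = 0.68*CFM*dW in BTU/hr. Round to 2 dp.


Q = 0.68 * 1329 * 9.6 = 8675.71 BTU/hr

8675.71 BTU/hr


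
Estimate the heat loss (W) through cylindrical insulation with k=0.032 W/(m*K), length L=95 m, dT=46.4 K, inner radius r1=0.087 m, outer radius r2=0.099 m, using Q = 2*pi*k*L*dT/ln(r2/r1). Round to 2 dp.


Q = 2*pi*0.032*95*46.4/ln(0.099/0.087) = 6859.14 W

6859.14 W


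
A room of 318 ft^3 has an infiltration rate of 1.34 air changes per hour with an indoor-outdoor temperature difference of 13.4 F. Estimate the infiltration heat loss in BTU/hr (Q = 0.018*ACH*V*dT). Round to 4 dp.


Q = 0.018 * 1.34 * 318 * 13.4 = 102.7801 BTU/hr

102.7801 BTU/hr


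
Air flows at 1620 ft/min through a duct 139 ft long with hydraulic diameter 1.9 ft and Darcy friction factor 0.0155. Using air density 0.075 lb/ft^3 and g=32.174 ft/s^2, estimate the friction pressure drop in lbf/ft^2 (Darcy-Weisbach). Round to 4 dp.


v_fps = 1620/60 = 27.0 ft/s
dp = 0.0155*(139/1.9)*0.075*27.0^2/(2*32.174) = 0.9635 lbf/ft^2

0.9635 lbf/ft^2
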